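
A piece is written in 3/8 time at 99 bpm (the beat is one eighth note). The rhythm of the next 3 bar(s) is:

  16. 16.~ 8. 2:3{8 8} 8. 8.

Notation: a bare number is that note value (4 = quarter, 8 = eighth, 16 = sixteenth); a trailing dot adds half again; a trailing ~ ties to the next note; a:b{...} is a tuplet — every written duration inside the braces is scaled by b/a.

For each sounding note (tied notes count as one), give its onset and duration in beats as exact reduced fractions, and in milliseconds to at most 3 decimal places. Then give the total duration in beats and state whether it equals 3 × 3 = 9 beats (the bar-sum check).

1) 0.0ms=0b +454.545ms=3/4b
2) 454.545ms=3/4b +1363.636ms=9/4b
3) 1818.182ms=3b +909.091ms=3/2b
4) 2727.273ms=9/2b +909.091ms=3/2b
5) 3636.364ms=6b +909.091ms=3/2b
6) 4545.455ms=15/2b +909.091ms=3/2b
Σ=9b of 9 (99bpm 3/8) — PASS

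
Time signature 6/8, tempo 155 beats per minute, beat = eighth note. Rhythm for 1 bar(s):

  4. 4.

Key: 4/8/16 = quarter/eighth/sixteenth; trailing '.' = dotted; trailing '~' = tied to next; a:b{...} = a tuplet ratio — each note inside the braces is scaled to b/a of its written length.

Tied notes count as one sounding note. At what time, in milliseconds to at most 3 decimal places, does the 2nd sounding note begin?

note 2 onset = 3b = 1161.29ms

1. 0.0ms @ 0 + 1161.29ms (3)
2. 1161.29ms @ 3 + 1161.29ms (3)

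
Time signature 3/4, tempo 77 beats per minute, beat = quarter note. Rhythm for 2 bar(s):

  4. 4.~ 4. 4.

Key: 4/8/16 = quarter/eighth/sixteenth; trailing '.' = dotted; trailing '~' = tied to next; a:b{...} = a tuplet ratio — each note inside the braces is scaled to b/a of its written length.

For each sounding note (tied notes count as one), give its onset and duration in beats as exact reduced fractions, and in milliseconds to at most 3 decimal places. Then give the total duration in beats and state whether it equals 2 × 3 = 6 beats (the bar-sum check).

1) 0.0ms=0b +1168.831ms=3/2b
2) 1168.831ms=3/2b +2337.662ms=3b
3) 3506.494ms=9/2b +1168.831ms=3/2b
Σ=6b of 6 (77bpm 3/4) — PASS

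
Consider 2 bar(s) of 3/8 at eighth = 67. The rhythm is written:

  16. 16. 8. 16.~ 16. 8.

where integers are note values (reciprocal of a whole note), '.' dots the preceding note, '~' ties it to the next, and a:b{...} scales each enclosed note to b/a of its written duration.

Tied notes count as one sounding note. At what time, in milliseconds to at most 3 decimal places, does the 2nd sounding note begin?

note 2 onset = 3/4b = 671.642ms

1. 0.0ms @ 0 + 671.642ms (3/4)
2. 671.642ms @ 3/4 + 671.642ms (3/4)
3. 1343.284ms @ 3/2 + 1343.284ms (3/2)
4. 2686.567ms @ 3 + 1343.284ms (3/2)
5. 4029.851ms @ 9/2 + 1343.284ms (3/2)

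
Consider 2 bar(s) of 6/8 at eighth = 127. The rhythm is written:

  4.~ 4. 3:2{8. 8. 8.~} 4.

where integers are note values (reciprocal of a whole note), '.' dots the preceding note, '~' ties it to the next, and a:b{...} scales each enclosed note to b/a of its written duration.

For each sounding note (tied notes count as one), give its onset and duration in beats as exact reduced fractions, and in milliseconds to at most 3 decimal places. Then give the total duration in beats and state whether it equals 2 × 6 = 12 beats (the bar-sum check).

1) 0.0ms=0b +2834.646ms=6b
2) 2834.646ms=6b +472.441ms=1b
3) 3307.087ms=7b +472.441ms=1b
4) 3779.528ms=8b +1889.764ms=4b
Σ=12b of 12 (127bpm 6/8) — PASS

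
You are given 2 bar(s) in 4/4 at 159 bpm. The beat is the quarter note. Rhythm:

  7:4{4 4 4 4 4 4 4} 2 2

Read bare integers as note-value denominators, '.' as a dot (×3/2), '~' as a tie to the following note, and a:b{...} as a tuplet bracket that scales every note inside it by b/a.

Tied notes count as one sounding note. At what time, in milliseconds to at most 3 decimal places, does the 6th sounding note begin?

note 6 onset = 20/7b = 1078.167ms

1. 0.0ms @ 0 + 215.633ms (4/7)
2. 215.633ms @ 4/7 + 215.633ms (4/7)
3. 431.267ms @ 8/7 + 215.633ms (4/7)
4. 646.9ms @ 12/7 + 215.633ms (4/7)
5. 862.534ms @ 16/7 + 215.633ms (4/7)
6. 1078.167ms @ 20/7 + 215.633ms (4/7)
7. 1293.801ms @ 24/7 + 215.633ms (4/7)
8. 1509.434ms @ 4 + 754.717ms (2)
9. 2264.151ms @ 6 + 754.717ms (2)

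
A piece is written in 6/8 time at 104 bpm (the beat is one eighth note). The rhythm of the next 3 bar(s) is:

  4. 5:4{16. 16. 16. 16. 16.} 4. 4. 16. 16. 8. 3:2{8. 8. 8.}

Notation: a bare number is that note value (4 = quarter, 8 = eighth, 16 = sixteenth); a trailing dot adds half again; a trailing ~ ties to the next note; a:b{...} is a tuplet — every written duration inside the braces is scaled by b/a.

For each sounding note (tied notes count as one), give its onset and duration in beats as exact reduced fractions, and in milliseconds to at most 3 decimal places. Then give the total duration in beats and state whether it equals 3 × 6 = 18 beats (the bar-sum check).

1) 0.0ms=0b +1730.769ms=3b
2) 1730.769ms=3b +346.154ms=3/5b
3) 2076.923ms=18/5b +346.154ms=3/5b
4) 2423.077ms=21/5b +346.154ms=3/5b
5) 2769.231ms=24/5b +346.154ms=3/5b
6) 3115.385ms=27/5b +346.154ms=3/5b
7) 3461.538ms=6b +1730.769ms=3b
8) 5192.308ms=9b +1730.769ms=3b
9) 6923.077ms=12b +432.692ms=3/4b
10) 7355.769ms=51/4b +432.692ms=3/4b
11) 7788.462ms=27/2b +865.385ms=3/2b
12) 8653.846ms=15b +576.923ms=1b
13) 9230.769ms=16b +576.923ms=1b
14) 9807.692ms=17b +576.923ms=1b
Σ=18b of 18 (104bpm 6/8) — PASS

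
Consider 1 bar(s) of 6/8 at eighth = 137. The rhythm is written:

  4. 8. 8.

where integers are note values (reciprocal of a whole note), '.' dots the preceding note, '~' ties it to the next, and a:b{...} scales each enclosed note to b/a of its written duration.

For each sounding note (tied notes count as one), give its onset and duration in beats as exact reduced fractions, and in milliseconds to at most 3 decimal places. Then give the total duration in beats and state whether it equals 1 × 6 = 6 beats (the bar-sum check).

1) 0.0ms=0b +1313.869ms=3b
2) 1313.869ms=3b +656.934ms=3/2b
3) 1970.803ms=9/2b +656.934ms=3/2b
Σ=6b of 6 (137bpm 6/8) — PASS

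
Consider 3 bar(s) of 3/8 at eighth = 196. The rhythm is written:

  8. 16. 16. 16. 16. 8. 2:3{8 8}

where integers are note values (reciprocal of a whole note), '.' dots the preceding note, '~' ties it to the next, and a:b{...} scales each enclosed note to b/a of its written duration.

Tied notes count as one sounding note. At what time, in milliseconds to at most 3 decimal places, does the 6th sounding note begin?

1. 0.0ms @ 0 + 459.184ms (3/2)
2. 459.184ms @ 3/2 + 229.592ms (3/4)
3. 688.776ms @ 9/4 + 229.592ms (3/4)
4. 918.367ms @ 3 + 229.592ms (3/4)
5. 1147.959ms @ 15/4 + 229.592ms (3/4)
6. 1377.551ms @ 9/2 + 459.184ms (3/2)
7. 1836.735ms @ 6 + 459.184ms (3/2)
8. 2295.918ms @ 15/2 + 459.184ms (3/2)

note 6 onset = 9/2b = 1377.551ms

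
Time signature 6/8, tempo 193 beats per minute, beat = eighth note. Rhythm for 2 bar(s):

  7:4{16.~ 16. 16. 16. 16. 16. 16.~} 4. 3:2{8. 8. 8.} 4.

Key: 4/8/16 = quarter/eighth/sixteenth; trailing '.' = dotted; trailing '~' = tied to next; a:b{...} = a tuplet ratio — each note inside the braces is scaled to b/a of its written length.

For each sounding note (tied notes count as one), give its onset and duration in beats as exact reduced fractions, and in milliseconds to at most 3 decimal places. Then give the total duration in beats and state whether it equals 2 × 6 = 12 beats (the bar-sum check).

1) 0.0ms=0b +266.469ms=6/7b
2) 266.469ms=6/7b +133.235ms=3/7b
3) 399.704ms=9/7b +133.235ms=3/7b
4) 532.939ms=12/7b +133.235ms=3/7b
5) 666.173ms=15/7b +133.235ms=3/7b
6) 799.408ms=18/7b +1065.877ms=24/7b
7) 1865.285ms=6b +310.881ms=1b
8) 2176.166ms=7b +310.881ms=1b
9) 2487.047ms=8b +310.881ms=1b
10) 2797.927ms=9b +932.642ms=3b
Σ=12b of 12 (193bpm 6/8) — PASS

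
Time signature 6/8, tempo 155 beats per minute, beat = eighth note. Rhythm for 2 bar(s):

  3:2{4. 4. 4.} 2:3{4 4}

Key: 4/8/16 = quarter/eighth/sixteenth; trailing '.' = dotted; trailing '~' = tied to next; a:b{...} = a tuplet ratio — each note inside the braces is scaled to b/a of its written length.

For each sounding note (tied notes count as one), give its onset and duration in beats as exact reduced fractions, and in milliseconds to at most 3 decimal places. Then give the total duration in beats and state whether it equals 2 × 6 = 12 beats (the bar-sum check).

1) 0.0ms=0b +774.194ms=2b
2) 774.194ms=2b +774.194ms=2b
3) 1548.387ms=4b +774.194ms=2b
4) 2322.581ms=6b +1161.29ms=3b
5) 3483.871ms=9b +1161.29ms=3b
Σ=12b of 12 (155bpm 6/8) — PASS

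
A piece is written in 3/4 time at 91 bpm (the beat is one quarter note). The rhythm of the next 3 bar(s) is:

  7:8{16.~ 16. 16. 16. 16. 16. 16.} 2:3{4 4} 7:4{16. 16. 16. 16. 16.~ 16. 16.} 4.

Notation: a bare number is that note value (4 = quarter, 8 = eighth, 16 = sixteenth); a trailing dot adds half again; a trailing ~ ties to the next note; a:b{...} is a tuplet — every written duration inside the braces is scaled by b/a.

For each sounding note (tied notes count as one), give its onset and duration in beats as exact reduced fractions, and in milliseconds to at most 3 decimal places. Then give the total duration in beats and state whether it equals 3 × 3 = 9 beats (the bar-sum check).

1) 0.0ms=0b +565.149ms=6/7b
2) 565.149ms=6/7b +282.575ms=3/7b
3) 847.724ms=9/7b +282.575ms=3/7b
4) 1130.298ms=12/7b +282.575ms=3/7b
5) 1412.873ms=15/7b +282.575ms=3/7b
6) 1695.447ms=18/7b +282.575ms=3/7b
7) 1978.022ms=3b +989.011ms=3/2b
8) 2967.033ms=9/2b +989.011ms=3/2b
9) 3956.044ms=6b +141.287ms=3/14b
10) 4097.331ms=87/14b +141.287ms=3/14b
11) 4238.619ms=45/7b +141.287ms=3/14b
12) 4379.906ms=93/14b +141.287ms=3/14b
13) 4521.193ms=48/7b +282.575ms=3/7b
14) 4803.768ms=51/7b +141.287ms=3/14b
15) 4945.055ms=15/2b +989.011ms=3/2b
Σ=9b of 9 (91bpm 3/4) — PASS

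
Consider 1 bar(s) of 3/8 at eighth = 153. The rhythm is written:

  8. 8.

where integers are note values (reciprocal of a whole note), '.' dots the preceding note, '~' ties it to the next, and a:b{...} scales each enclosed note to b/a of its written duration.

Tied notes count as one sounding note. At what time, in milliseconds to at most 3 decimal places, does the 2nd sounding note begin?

1. 0.0ms @ 0 + 588.235ms (3/2)
2. 588.235ms @ 3/2 + 588.235ms (3/2)

note 2 onset = 3/2b = 588.235ms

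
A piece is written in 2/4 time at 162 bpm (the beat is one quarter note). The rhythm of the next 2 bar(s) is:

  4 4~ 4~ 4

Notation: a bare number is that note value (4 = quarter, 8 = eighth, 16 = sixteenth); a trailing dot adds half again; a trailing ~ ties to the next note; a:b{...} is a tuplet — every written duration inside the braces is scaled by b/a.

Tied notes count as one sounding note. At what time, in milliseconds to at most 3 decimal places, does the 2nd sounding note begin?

note 2 onset = 1b = 370.37ms

1. 0.0ms @ 0 + 370.37ms (1)
2. 370.37ms @ 1 + 1111.111ms (3)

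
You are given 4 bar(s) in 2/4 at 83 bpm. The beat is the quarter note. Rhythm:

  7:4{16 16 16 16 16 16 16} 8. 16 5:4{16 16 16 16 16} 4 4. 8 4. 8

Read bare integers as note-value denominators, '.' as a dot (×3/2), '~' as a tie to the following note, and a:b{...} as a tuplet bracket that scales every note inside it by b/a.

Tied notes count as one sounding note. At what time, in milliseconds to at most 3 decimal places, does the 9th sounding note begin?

note 9 onset = 7/4b = 1265.06ms

1. 0.0ms @ 0 + 103.27ms (1/7)
2. 103.27ms @ 1/7 + 103.27ms (1/7)
3. 206.54ms @ 2/7 + 103.27ms (1/7)
4. 309.811ms @ 3/7 + 103.27ms (1/7)
5. 413.081ms @ 4/7 + 103.27ms (1/7)
6. 516.351ms @ 5/7 + 103.27ms (1/7)
7. 619.621ms @ 6/7 + 103.27ms (1/7)
8. 722.892ms @ 1 + 542.169ms (3/4)
9. 1265.06ms @ 7/4 + 180.723ms (1/4)
10. 1445.783ms @ 2 + 144.578ms (1/5)
11. 1590.361ms @ 11/5 + 144.578ms (1/5)
12. 1734.94ms @ 12/5 + 144.578ms (1/5)
13. 1879.518ms @ 13/5 + 144.578ms (1/5)
14. 2024.096ms @ 14/5 + 144.578ms (1/5)
15. 2168.675ms @ 3 + 722.892ms (1)
16. 2891.566ms @ 4 + 1084.337ms (3/2)
17. 3975.904ms @ 11/2 + 361.446ms (1/2)
18. 4337.349ms @ 6 + 1084.337ms (3/2)
19. 5421.687ms @ 15/2 + 361.446ms (1/2)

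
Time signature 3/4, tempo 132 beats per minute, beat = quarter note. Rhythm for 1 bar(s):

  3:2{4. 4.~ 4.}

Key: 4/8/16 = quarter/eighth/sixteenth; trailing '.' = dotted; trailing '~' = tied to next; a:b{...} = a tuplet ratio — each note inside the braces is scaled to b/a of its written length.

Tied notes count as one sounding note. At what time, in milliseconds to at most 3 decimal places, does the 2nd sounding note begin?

note 2 onset = 1b = 454.545ms

1. 0.0ms @ 0 + 454.545ms (1)
2. 454.545ms @ 1 + 909.091ms (2)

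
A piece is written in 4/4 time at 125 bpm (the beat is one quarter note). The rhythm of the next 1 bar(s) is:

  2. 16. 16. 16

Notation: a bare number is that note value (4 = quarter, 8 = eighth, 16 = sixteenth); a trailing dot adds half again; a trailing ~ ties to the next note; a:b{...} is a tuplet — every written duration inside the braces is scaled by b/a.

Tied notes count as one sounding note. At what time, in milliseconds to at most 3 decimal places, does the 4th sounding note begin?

note 4 onset = 15/4b = 1800.0ms

1. 0.0ms @ 0 + 1440.0ms (3)
2. 1440.0ms @ 3 + 180.0ms (3/8)
3. 1620.0ms @ 27/8 + 180.0ms (3/8)
4. 1800.0ms @ 15/4 + 120.0ms (1/4)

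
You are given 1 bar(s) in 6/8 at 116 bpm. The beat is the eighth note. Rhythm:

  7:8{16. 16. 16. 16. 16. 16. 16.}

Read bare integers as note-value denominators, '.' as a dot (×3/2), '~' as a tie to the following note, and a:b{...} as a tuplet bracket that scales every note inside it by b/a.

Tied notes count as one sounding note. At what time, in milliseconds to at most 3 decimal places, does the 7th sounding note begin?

note 7 onset = 36/7b = 2660.099ms

1. 0.0ms @ 0 + 443.35ms (6/7)
2. 443.35ms @ 6/7 + 443.35ms (6/7)
3. 886.7ms @ 12/7 + 443.35ms (6/7)
4. 1330.049ms @ 18/7 + 443.35ms (6/7)
5. 1773.399ms @ 24/7 + 443.35ms (6/7)
6. 2216.749ms @ 30/7 + 443.35ms (6/7)
7. 2660.099ms @ 36/7 + 443.35ms (6/7)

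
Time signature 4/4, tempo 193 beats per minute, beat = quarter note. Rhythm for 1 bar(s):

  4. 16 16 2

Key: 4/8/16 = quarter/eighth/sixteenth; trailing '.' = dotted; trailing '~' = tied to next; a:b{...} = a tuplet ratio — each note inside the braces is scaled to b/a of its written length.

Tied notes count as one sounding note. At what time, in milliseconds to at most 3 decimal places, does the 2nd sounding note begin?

1. 0.0ms @ 0 + 466.321ms (3/2)
2. 466.321ms @ 3/2 + 77.72ms (1/4)
3. 544.041ms @ 7/4 + 77.72ms (1/4)
4. 621.762ms @ 2 + 621.762ms (2)

note 2 onset = 3/2b = 466.321ms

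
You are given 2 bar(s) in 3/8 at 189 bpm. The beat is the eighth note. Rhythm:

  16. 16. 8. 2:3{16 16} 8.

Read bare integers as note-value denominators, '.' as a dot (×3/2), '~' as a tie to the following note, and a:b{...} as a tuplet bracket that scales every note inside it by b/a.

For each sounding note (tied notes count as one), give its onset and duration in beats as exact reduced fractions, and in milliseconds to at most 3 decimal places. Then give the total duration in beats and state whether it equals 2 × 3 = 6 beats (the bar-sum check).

1) 0.0ms=0b +238.095ms=3/4b
2) 238.095ms=3/4b +238.095ms=3/4b
3) 476.19ms=3/2b +476.19ms=3/2b
4) 952.381ms=3b +238.095ms=3/4b
5) 1190.476ms=15/4b +238.095ms=3/4b
6) 1428.571ms=9/2b +476.19ms=3/2b
Σ=6b of 6 (189bpm 3/8) — PASS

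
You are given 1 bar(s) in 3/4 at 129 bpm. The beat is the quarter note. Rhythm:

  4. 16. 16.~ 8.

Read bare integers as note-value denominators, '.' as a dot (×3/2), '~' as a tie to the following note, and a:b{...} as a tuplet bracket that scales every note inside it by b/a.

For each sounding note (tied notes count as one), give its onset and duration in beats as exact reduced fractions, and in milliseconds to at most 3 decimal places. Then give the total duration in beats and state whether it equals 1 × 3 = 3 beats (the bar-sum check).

1) 0.0ms=0b +697.674ms=3/2b
2) 697.674ms=3/2b +174.419ms=3/8b
3) 872.093ms=15/8b +523.256ms=9/8b
Σ=3b of 3 (129bpm 3/4) — PASS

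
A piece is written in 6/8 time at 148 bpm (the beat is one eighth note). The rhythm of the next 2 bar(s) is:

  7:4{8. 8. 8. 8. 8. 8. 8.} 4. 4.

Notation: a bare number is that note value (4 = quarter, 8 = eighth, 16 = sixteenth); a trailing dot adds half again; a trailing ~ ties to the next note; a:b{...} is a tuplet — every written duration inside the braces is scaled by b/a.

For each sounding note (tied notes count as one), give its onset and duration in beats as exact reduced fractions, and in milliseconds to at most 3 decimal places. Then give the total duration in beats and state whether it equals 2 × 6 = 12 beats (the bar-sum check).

1) 0.0ms=0b +347.49ms=6/7b
2) 347.49ms=6/7b +347.49ms=6/7b
3) 694.981ms=12/7b +347.49ms=6/7b
4) 1042.471ms=18/7b +347.49ms=6/7b
5) 1389.961ms=24/7b +347.49ms=6/7b
6) 1737.452ms=30/7b +347.49ms=6/7b
7) 2084.942ms=36/7b +347.49ms=6/7b
8) 2432.432ms=6b +1216.216ms=3b
9) 3648.649ms=9b +1216.216ms=3b
Σ=12b of 12 (148bpm 6/8) — PASS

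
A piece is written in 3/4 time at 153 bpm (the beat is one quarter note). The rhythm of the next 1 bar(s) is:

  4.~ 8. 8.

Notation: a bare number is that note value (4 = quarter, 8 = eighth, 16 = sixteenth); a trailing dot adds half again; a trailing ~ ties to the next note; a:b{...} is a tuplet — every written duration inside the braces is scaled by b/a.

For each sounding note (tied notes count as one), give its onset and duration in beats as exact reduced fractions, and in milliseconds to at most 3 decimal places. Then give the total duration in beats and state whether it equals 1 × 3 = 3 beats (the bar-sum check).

1) 0.0ms=0b +882.353ms=9/4b
2) 882.353ms=9/4b +294.118ms=3/4b
Σ=3b of 3 (153bpm 3/4) — PASS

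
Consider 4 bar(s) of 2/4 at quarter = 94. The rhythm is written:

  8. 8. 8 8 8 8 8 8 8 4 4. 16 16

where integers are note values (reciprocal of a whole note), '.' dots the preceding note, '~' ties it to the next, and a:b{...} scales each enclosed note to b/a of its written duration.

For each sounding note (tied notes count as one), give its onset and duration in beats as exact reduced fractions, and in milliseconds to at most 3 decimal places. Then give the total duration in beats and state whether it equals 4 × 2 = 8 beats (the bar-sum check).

1) 0.0ms=0b +478.723ms=3/4b
2) 478.723ms=3/4b +478.723ms=3/4b
3) 957.447ms=3/2b +319.149ms=1/2b
4) 1276.596ms=2b +319.149ms=1/2b
5) 1595.745ms=5/2b +319.149ms=1/2b
6) 1914.894ms=3b +319.149ms=1/2b
7) 2234.043ms=7/2b +319.149ms=1/2b
8) 2553.191ms=4b +319.149ms=1/2b
9) 2872.34ms=9/2b +319.149ms=1/2b
10) 3191.489ms=5b +638.298ms=1b
11) 3829.787ms=6b +957.447ms=3/2b
12) 4787.234ms=15/2b +159.574ms=1/4b
13) 4946.809ms=31/4b +159.574ms=1/4b
Σ=8b of 8 (94bpm 2/4) — PASS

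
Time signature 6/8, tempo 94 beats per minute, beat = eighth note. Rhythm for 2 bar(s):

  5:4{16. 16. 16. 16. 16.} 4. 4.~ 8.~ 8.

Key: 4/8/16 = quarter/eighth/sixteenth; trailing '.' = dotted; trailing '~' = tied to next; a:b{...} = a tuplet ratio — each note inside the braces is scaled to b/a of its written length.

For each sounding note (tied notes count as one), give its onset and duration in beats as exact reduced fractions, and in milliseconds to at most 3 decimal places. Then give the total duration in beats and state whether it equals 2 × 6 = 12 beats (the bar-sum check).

1) 0.0ms=0b +382.979ms=3/5b
2) 382.979ms=3/5b +382.979ms=3/5b
3) 765.957ms=6/5b +382.979ms=3/5b
4) 1148.936ms=9/5b +382.979ms=3/5b
5) 1531.915ms=12/5b +382.979ms=3/5b
6) 1914.894ms=3b +1914.894ms=3b
7) 3829.787ms=6b +3829.787ms=6b
Σ=12b of 12 (94bpm 6/8) — PASS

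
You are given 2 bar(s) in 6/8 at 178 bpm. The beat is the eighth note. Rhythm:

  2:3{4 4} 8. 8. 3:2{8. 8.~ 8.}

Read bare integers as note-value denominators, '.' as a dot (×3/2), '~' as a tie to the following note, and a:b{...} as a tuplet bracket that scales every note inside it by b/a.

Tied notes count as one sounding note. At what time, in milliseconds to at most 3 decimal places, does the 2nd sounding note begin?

note 2 onset = 3b = 1011.236ms

1. 0.0ms @ 0 + 1011.236ms (3)
2. 1011.236ms @ 3 + 1011.236ms (3)
3. 2022.472ms @ 6 + 505.618ms (3/2)
4. 2528.09ms @ 15/2 + 505.618ms (3/2)
5. 3033.708ms @ 9 + 337.079ms (1)
6. 3370.787ms @ 10 + 674.157ms (2)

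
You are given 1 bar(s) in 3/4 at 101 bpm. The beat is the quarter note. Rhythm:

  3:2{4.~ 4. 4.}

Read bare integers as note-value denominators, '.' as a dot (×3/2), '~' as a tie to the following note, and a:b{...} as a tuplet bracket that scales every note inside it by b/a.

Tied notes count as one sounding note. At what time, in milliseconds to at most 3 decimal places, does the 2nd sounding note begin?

note 2 onset = 2b = 1188.119ms

1. 0.0ms @ 0 + 1188.119ms (2)
2. 1188.119ms @ 2 + 594.059ms (1)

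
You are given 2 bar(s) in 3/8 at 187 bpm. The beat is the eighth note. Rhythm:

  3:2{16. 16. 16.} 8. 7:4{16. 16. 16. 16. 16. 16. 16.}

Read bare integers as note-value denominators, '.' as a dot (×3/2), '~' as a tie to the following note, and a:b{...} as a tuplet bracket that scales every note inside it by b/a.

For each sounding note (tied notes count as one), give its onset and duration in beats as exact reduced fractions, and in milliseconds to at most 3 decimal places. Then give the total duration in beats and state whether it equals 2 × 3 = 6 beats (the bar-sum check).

1) 0.0ms=0b +160.428ms=1/2b
2) 160.428ms=1/2b +160.428ms=1/2b
3) 320.856ms=1b +160.428ms=1/2b
4) 481.283ms=3/2b +481.283ms=3/2b
5) 962.567ms=3b +137.51ms=3/7b
6) 1100.076ms=24/7b +137.51ms=3/7b
7) 1237.586ms=27/7b +137.51ms=3/7b
8) 1375.095ms=30/7b +137.51ms=3/7b
9) 1512.605ms=33/7b +137.51ms=3/7b
10) 1650.115ms=36/7b +137.51ms=3/7b
11) 1787.624ms=39/7b +137.51ms=3/7b
Σ=6b of 6 (187bpm 3/8) — PASS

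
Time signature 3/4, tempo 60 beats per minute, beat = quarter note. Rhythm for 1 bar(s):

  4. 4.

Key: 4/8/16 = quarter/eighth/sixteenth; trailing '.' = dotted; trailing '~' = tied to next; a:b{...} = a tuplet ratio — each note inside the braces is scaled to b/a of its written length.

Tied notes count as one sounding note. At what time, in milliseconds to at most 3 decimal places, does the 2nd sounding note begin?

note 2 onset = 3/2b = 1500.0ms

1. 0.0ms @ 0 + 1500.0ms (3/2)
2. 1500.0ms @ 3/2 + 1500.0ms (3/2)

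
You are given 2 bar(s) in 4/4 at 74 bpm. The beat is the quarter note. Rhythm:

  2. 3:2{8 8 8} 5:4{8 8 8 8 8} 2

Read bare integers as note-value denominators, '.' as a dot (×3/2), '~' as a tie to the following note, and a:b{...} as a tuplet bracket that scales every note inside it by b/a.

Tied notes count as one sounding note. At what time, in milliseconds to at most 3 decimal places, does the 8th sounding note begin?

note 8 onset = 26/5b = 4216.216ms

1. 0.0ms @ 0 + 2432.432ms (3)
2. 2432.432ms @ 3 + 270.27ms (1/3)
3. 2702.703ms @ 10/3 + 270.27ms (1/3)
4. 2972.973ms @ 11/3 + 270.27ms (1/3)
5. 3243.243ms @ 4 + 324.324ms (2/5)
6. 3567.568ms @ 22/5 + 324.324ms (2/5)
7. 3891.892ms @ 24/5 + 324.324ms (2/5)
8. 4216.216ms @ 26/5 + 324.324ms (2/5)
9. 4540.541ms @ 28/5 + 324.324ms (2/5)
10. 4864.865ms @ 6 + 1621.622ms (2)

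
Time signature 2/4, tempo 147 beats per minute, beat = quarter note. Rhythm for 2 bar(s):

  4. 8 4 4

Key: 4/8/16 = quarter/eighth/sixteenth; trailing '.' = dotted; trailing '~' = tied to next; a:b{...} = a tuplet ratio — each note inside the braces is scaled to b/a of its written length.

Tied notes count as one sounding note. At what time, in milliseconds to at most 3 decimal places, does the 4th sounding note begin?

note 4 onset = 3b = 1224.49ms

1. 0.0ms @ 0 + 612.245ms (3/2)
2. 612.245ms @ 3/2 + 204.082ms (1/2)
3. 816.327ms @ 2 + 408.163ms (1)
4. 1224.49ms @ 3 + 408.163ms (1)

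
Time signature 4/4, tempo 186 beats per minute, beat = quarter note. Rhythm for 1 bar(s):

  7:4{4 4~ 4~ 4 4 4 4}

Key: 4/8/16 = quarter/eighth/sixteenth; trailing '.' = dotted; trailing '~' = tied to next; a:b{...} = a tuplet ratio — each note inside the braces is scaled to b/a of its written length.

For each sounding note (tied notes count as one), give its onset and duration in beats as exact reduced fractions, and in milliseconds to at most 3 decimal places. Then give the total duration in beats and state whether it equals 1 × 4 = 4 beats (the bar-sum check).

1) 0.0ms=0b +184.332ms=4/7b
2) 184.332ms=4/7b +552.995ms=12/7b
3) 737.327ms=16/7b +184.332ms=4/7b
4) 921.659ms=20/7b +184.332ms=4/7b
5) 1105.991ms=24/7b +184.332ms=4/7b
Σ=4b of 4 (186bpm 4/4) — PASS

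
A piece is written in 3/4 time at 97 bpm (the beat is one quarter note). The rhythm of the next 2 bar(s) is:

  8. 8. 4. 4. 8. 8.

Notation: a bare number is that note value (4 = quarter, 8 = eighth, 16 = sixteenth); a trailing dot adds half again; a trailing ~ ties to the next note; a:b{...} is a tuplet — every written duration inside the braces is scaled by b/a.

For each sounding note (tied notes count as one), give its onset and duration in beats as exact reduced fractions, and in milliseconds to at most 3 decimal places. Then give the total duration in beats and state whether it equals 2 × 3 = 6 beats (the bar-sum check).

1) 0.0ms=0b +463.918ms=3/4b
2) 463.918ms=3/4b +463.918ms=3/4b
3) 927.835ms=3/2b +927.835ms=3/2b
4) 1855.67ms=3b +927.835ms=3/2b
5) 2783.505ms=9/2b +463.918ms=3/4b
6) 3247.423ms=21/4b +463.918ms=3/4b
Σ=6b of 6 (97bpm 3/4) — PASS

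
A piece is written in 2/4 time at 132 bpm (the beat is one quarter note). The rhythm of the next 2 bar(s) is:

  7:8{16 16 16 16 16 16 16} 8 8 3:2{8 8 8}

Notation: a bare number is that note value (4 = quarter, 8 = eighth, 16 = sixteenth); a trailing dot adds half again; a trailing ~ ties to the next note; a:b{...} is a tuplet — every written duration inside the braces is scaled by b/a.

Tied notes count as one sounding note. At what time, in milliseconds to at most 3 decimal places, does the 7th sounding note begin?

1. 0.0ms @ 0 + 129.87ms (2/7)
2. 129.87ms @ 2/7 + 129.87ms (2/7)
3. 259.74ms @ 4/7 + 129.87ms (2/7)
4. 389.61ms @ 6/7 + 129.87ms (2/7)
5. 519.481ms @ 8/7 + 129.87ms (2/7)
6. 649.351ms @ 10/7 + 129.87ms (2/7)
7. 779.221ms @ 12/7 + 129.87ms (2/7)
8. 909.091ms @ 2 + 227.273ms (1/2)
9. 1136.364ms @ 5/2 + 227.273ms (1/2)
10. 1363.636ms @ 3 + 151.515ms (1/3)
11. 1515.152ms @ 10/3 + 151.515ms (1/3)
12. 1666.667ms @ 11/3 + 151.515ms (1/3)

note 7 onset = 12/7b = 779.221ms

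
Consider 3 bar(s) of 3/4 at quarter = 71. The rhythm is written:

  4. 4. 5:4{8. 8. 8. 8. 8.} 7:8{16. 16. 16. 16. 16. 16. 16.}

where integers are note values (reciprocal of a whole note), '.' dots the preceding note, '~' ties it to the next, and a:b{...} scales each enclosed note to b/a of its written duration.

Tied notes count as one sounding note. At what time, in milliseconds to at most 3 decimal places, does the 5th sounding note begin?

1. 0.0ms @ 0 + 1267.606ms (3/2)
2. 1267.606ms @ 3/2 + 1267.606ms (3/2)
3. 2535.211ms @ 3 + 507.042ms (3/5)
4. 3042.254ms @ 18/5 + 507.042ms (3/5)
5. 3549.296ms @ 21/5 + 507.042ms (3/5)
6. 4056.338ms @ 24/5 + 507.042ms (3/5)
7. 4563.38ms @ 27/5 + 507.042ms (3/5)
8. 5070.423ms @ 6 + 362.173ms (3/7)
9. 5432.596ms @ 45/7 + 362.173ms (3/7)
10. 5794.769ms @ 48/7 + 362.173ms (3/7)
11. 6156.942ms @ 51/7 + 362.173ms (3/7)
12. 6519.115ms @ 54/7 + 362.173ms (3/7)
13. 6881.288ms @ 57/7 + 362.173ms (3/7)
14. 7243.461ms @ 60/7 + 362.173ms (3/7)

note 5 onset = 21/5b = 3549.296ms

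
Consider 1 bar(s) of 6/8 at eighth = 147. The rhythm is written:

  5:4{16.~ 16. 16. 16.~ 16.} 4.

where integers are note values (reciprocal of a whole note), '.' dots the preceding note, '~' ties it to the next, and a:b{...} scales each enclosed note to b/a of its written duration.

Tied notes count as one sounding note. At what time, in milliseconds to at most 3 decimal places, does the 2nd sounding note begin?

note 2 onset = 6/5b = 489.796ms

1. 0.0ms @ 0 + 489.796ms (6/5)
2. 489.796ms @ 6/5 + 244.898ms (3/5)
3. 734.694ms @ 9/5 + 489.796ms (6/5)
4. 1224.49ms @ 3 + 1224.49ms (3)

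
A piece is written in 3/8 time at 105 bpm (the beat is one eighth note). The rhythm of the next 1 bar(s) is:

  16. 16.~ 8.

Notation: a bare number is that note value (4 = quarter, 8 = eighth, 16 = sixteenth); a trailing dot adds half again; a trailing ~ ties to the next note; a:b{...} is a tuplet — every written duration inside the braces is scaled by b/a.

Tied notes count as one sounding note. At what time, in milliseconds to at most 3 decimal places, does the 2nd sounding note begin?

1. 0.0ms @ 0 + 428.571ms (3/4)
2. 428.571ms @ 3/4 + 1285.714ms (9/4)

note 2 onset = 3/4b = 428.571ms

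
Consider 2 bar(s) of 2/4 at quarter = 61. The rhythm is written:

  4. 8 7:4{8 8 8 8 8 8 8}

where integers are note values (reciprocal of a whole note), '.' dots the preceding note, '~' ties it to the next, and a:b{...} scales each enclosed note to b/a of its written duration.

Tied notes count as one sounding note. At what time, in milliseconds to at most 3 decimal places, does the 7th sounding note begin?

1. 0.0ms @ 0 + 1475.41ms (3/2)
2. 1475.41ms @ 3/2 + 491.803ms (1/2)
3. 1967.213ms @ 2 + 281.03ms (2/7)
4. 2248.244ms @ 16/7 + 281.03ms (2/7)
5. 2529.274ms @ 18/7 + 281.03ms (2/7)
6. 2810.304ms @ 20/7 + 281.03ms (2/7)
7. 3091.335ms @ 22/7 + 281.03ms (2/7)
8. 3372.365ms @ 24/7 + 281.03ms (2/7)
9. 3653.396ms @ 26/7 + 281.03ms (2/7)

note 7 onset = 22/7b = 3091.335ms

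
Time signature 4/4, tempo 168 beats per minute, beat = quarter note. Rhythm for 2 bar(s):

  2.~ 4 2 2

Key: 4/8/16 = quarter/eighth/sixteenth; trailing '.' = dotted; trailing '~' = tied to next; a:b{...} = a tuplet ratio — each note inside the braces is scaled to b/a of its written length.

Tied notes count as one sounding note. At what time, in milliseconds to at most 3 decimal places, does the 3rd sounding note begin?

1. 0.0ms @ 0 + 1428.571ms (4)
2. 1428.571ms @ 4 + 714.286ms (2)
3. 2142.857ms @ 6 + 714.286ms (2)

note 3 onset = 6b = 2142.857ms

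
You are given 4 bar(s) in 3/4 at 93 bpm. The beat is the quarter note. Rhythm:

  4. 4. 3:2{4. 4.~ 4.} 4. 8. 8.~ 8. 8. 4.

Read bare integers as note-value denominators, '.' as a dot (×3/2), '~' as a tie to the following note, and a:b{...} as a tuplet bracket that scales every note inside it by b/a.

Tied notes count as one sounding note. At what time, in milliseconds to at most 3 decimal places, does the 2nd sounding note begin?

1. 0.0ms @ 0 + 967.742ms (3/2)
2. 967.742ms @ 3/2 + 967.742ms (3/2)
3. 1935.484ms @ 3 + 645.161ms (1)
4. 2580.645ms @ 4 + 1290.323ms (2)
5. 3870.968ms @ 6 + 967.742ms (3/2)
6. 4838.71ms @ 15/2 + 483.871ms (3/4)
7. 5322.581ms @ 33/4 + 967.742ms (3/2)
8. 6290.323ms @ 39/4 + 483.871ms (3/4)
9. 6774.194ms @ 21/2 + 967.742ms (3/2)

note 2 onset = 3/2b = 967.742ms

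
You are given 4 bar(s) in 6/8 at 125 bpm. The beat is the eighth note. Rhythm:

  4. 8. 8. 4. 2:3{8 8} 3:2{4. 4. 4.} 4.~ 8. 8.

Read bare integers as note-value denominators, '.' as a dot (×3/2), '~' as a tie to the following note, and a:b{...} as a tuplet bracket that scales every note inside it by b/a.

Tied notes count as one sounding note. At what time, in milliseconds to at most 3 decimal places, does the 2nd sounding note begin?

1. 0.0ms @ 0 + 1440.0ms (3)
2. 1440.0ms @ 3 + 720.0ms (3/2)
3. 2160.0ms @ 9/2 + 720.0ms (3/2)
4. 2880.0ms @ 6 + 1440.0ms (3)
5. 4320.0ms @ 9 + 720.0ms (3/2)
6. 5040.0ms @ 21/2 + 720.0ms (3/2)
7. 5760.0ms @ 12 + 960.0ms (2)
8. 6720.0ms @ 14 + 960.0ms (2)
9. 7680.0ms @ 16 + 960.0ms (2)
10. 8640.0ms @ 18 + 2160.0ms (9/2)
11. 10800.0ms @ 45/2 + 720.0ms (3/2)

note 2 onset = 3b = 1440.0ms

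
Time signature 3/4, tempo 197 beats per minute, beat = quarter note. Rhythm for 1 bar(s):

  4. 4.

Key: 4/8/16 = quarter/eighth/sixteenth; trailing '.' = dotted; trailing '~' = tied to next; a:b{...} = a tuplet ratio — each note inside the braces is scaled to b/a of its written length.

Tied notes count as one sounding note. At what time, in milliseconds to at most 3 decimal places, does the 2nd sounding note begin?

1. 0.0ms @ 0 + 456.853ms (3/2)
2. 456.853ms @ 3/2 + 456.853ms (3/2)

note 2 onset = 3/2b = 456.853ms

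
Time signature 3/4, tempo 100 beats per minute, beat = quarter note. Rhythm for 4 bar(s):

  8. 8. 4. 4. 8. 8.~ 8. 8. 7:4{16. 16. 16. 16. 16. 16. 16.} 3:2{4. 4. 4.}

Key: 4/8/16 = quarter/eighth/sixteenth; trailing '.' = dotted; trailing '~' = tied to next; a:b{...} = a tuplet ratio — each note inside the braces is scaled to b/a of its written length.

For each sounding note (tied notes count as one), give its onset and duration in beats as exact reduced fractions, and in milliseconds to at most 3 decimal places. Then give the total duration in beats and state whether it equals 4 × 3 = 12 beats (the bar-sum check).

1) 0.0ms=0b +450.0ms=3/4b
2) 450.0ms=3/4b +450.0ms=3/4b
3) 900.0ms=3/2b +900.0ms=3/2b
4) 1800.0ms=3b +900.0ms=3/2b
5) 2700.0ms=9/2b +450.0ms=3/4b
6) 3150.0ms=21/4b +900.0ms=3/2b
7) 4050.0ms=27/4b +450.0ms=3/4b
8) 4500.0ms=15/2b +128.571ms=3/14b
9) 4628.571ms=54/7b +128.571ms=3/14b
10) 4757.143ms=111/14b +128.571ms=3/14b
11) 4885.714ms=57/7b +128.571ms=3/14b
12) 5014.286ms=117/14b +128.571ms=3/14b
13) 5142.857ms=60/7b +128.571ms=3/14b
14) 5271.429ms=123/14b +128.571ms=3/14b
15) 5400.0ms=9b +600.0ms=1b
16) 6000.0ms=10b +600.0ms=1b
17) 6600.0ms=11b +600.0ms=1b
Σ=12b of 12 (100bpm 3/4) — PASS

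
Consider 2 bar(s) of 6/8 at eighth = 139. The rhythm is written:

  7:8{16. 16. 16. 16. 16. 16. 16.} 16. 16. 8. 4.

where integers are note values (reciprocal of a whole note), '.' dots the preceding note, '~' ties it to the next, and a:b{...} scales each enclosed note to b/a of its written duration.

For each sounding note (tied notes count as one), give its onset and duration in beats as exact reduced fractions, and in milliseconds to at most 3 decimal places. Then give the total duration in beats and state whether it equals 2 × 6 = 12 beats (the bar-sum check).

1) 0.0ms=0b +369.99ms=6/7b
2) 369.99ms=6/7b +369.99ms=6/7b
3) 739.979ms=12/7b +369.99ms=6/7b
4) 1109.969ms=18/7b +369.99ms=6/7b
5) 1479.959ms=24/7b +369.99ms=6/7b
6) 1849.949ms=30/7b +369.99ms=6/7b
7) 2219.938ms=36/7b +369.99ms=6/7b
8) 2589.928ms=6b +323.741ms=3/4b
9) 2913.669ms=27/4b +323.741ms=3/4b
10) 3237.41ms=15/2b +647.482ms=3/2b
11) 3884.892ms=9b +1294.964ms=3b
Σ=12b of 12 (139bpm 6/8) — PASS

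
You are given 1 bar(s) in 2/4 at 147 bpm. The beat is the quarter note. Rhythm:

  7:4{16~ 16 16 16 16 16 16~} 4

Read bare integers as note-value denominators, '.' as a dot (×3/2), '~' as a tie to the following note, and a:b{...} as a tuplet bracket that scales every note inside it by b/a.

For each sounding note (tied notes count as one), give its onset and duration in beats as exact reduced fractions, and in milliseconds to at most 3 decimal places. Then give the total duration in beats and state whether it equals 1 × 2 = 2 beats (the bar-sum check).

1) 0.0ms=0b +116.618ms=2/7b
2) 116.618ms=2/7b +58.309ms=1/7b
3) 174.927ms=3/7b +58.309ms=1/7b
4) 233.236ms=4/7b +58.309ms=1/7b
5) 291.545ms=5/7b +58.309ms=1/7b
6) 349.854ms=6/7b +466.472ms=8/7b
Σ=2b of 2 (147bpm 2/4) — PASS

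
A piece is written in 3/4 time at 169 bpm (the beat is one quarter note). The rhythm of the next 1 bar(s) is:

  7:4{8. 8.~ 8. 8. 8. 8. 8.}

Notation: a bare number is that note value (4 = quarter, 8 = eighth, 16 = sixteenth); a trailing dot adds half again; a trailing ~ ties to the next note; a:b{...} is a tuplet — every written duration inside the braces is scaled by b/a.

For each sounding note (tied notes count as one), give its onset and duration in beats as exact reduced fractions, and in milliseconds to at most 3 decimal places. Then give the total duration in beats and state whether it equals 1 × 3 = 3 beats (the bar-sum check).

1) 0.0ms=0b +152.156ms=3/7b
2) 152.156ms=3/7b +304.311ms=6/7b
3) 456.467ms=9/7b +152.156ms=3/7b
4) 608.622ms=12/7b +152.156ms=3/7b
5) 760.778ms=15/7b +152.156ms=3/7b
6) 912.933ms=18/7b +152.156ms=3/7b
Σ=3b of 3 (169bpm 3/4) — PASS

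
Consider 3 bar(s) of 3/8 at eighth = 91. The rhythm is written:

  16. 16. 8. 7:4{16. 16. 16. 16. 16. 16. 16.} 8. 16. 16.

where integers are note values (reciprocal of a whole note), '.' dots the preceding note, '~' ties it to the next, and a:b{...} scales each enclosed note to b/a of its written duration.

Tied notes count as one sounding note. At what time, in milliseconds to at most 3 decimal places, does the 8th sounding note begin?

1. 0.0ms @ 0 + 494.505ms (3/4)
2. 494.505ms @ 3/4 + 494.505ms (3/4)
3. 989.011ms @ 3/2 + 989.011ms (3/2)
4. 1978.022ms @ 3 + 282.575ms (3/7)
5. 2260.597ms @ 24/7 + 282.575ms (3/7)
6. 2543.171ms @ 27/7 + 282.575ms (3/7)
7. 2825.746ms @ 30/7 + 282.575ms (3/7)
8. 3108.32ms @ 33/7 + 282.575ms (3/7)
9. 3390.895ms @ 36/7 + 282.575ms (3/7)
10. 3673.469ms @ 39/7 + 282.575ms (3/7)
11. 3956.044ms @ 6 + 989.011ms (3/2)
12. 4945.055ms @ 15/2 + 494.505ms (3/4)
13. 5439.56ms @ 33/4 + 494.505ms (3/4)

note 8 onset = 33/7b = 3108.32ms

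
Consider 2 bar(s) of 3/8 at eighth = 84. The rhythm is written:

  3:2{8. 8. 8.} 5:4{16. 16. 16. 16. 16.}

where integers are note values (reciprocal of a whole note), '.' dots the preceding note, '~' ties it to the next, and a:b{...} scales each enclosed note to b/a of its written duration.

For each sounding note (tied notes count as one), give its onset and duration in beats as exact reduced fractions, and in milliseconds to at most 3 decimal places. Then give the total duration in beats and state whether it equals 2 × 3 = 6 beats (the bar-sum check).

1) 0.0ms=0b +714.286ms=1b
2) 714.286ms=1b +714.286ms=1b
3) 1428.571ms=2b +714.286ms=1b
4) 2142.857ms=3b +428.571ms=3/5b
5) 2571.429ms=18/5b +428.571ms=3/5b
6) 3000.0ms=21/5b +428.571ms=3/5b
7) 3428.571ms=24/5b +428.571ms=3/5b
8) 3857.143ms=27/5b +428.571ms=3/5b
Σ=6b of 6 (84bpm 3/8) — PASS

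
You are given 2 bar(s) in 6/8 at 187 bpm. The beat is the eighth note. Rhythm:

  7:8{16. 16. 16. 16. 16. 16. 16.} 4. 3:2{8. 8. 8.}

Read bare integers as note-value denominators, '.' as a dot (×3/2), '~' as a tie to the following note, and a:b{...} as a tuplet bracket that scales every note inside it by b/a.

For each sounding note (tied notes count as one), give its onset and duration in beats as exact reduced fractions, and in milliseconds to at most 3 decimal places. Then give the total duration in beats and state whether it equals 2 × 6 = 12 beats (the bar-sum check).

1) 0.0ms=0b +275.019ms=6/7b
2) 275.019ms=6/7b +275.019ms=6/7b
3) 550.038ms=12/7b +275.019ms=6/7b
4) 825.057ms=18/7b +275.019ms=6/7b
5) 1100.076ms=24/7b +275.019ms=6/7b
6) 1375.095ms=30/7b +275.019ms=6/7b
7) 1650.115ms=36/7b +275.019ms=6/7b
8) 1925.134ms=6b +962.567ms=3b
9) 2887.701ms=9b +320.856ms=1b
10) 3208.556ms=10b +320.856ms=1b
11) 3529.412ms=11b +320.856ms=1b
Σ=12b of 12 (187bpm 6/8) — PASS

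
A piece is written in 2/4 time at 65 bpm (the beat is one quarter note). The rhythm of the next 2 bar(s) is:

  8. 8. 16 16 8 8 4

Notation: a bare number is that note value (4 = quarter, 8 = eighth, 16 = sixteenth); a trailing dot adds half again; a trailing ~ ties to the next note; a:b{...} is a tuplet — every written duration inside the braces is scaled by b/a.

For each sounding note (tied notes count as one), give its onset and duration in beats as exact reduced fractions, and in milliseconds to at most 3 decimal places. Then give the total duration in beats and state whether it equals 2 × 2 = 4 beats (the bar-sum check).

1) 0.0ms=0b +692.308ms=3/4b
2) 692.308ms=3/4b +692.308ms=3/4b
3) 1384.615ms=3/2b +230.769ms=1/4b
4) 1615.385ms=7/4b +230.769ms=1/4b
5) 1846.154ms=2b +461.538ms=1/2b
6) 2307.692ms=5/2b +461.538ms=1/2b
7) 2769.231ms=3b +923.077ms=1b
Σ=4b of 4 (65bpm 2/4) — PASS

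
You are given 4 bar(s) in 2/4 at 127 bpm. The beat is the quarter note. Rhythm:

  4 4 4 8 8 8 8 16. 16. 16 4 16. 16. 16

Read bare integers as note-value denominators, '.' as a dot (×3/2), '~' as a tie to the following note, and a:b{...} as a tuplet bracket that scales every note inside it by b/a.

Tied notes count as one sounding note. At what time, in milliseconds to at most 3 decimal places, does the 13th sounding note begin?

1. 0.0ms @ 0 + 472.441ms (1)
2. 472.441ms @ 1 + 472.441ms (1)
3. 944.882ms @ 2 + 472.441ms (1)
4. 1417.323ms @ 3 + 236.22ms (1/2)
5. 1653.543ms @ 7/2 + 236.22ms (1/2)
6. 1889.764ms @ 4 + 236.22ms (1/2)
7. 2125.984ms @ 9/2 + 236.22ms (1/2)
8. 2362.205ms @ 5 + 177.165ms (3/8)
9. 2539.37ms @ 43/8 + 177.165ms (3/8)
10. 2716.535ms @ 23/4 + 118.11ms (1/4)
11. 2834.646ms @ 6 + 472.441ms (1)
12. 3307.087ms @ 7 + 177.165ms (3/8)
13. 3484.252ms @ 59/8 + 177.165ms (3/8)
14. 3661.417ms @ 31/4 + 118.11ms (1/4)

note 13 onset = 59/8b = 3484.252ms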